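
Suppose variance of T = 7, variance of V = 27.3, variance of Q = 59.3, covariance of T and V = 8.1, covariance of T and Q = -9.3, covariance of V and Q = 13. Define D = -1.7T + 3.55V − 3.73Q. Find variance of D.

variance of D = a²·variance of T + b²·variance of V + c²·variance of Q + 2ab·covariance of T and V + 2ac·covariance of T and Q + 2bc·covariance of V and Q, with a = -1.7, b = 3.55, c = -3.73.
= 20.23 + 344.04825 + 825.03497 + (-97.767) + (-117.9426) + (-344.279)
= 629.32462.

variance of D = 629.32462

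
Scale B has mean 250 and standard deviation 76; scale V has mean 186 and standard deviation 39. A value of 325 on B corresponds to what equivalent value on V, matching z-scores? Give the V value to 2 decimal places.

V = 224.49

z = (325 − 250)/76 ≈ 0.9868.
V = 186 + z·39 = 186 + (325 − 250)·39/76 ≈ 224.49.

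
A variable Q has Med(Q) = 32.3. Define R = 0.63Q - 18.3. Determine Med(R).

Med(R) = 2.049

A linear map preserves order up to sign, so Med(R) = a·Med(Q) + b = 0.63·32.3 + (-18.3) = 2.049.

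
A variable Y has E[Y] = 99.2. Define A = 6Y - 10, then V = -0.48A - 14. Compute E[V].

E[V] = -294.896

E[A] = 6·99.2 + (-10) = 585.2.
E[V] = (-0.48)·585.2 + (-14) = -294.896.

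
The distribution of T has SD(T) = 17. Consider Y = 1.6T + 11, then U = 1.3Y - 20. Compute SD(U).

SD(U) = 35.36

SD(Y) = |1.6|·17 = 27.2.
SD(U) = |1.3|·27.2 = 35.36.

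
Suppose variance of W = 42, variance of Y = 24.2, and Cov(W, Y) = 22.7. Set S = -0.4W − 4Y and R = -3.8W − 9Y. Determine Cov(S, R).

Cov(S, R) = 1361.8

By bilinearity, Cov(S, R) = ac·variance of W + bd·variance of Y + (ad+bc)·Cov(W, Y), with a=-0.4, b=-4, c=-3.8, d=-9.
ac·variance of W = (-0.4)·(-3.8)·42 = 63.84
bd·variance of Y = (-4)·(-9)·24.2 = 871.2
(ad+bc)·Cov(W, Y) = (18.8)·22.7 = 426.76
Cov(S, R) = 63.84 + 871.2 + 426.76 = 1361.8.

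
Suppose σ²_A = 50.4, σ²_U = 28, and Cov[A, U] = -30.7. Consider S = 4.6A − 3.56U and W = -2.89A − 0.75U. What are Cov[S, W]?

Cov[S, W] = -805.19648

By bilinearity, Cov[S, W] = ac·σ²_A + bd·σ²_U + (ad+bc)·Cov[A, U], with a=4.6, b=-3.56, c=-2.89, d=-0.75.
ac·σ²_A = 4.6·(-2.89)·50.4 = -670.0176
bd·σ²_U = (-3.56)·(-0.75)·28 = 74.76
(ad+bc)·Cov[A, U] = (6.8384)·(-30.7) = -209.93888
Cov[S, W] = -670.0176 + 74.76 + (-209.93888) = -805.19648.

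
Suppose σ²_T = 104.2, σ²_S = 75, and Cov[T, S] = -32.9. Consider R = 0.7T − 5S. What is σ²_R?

σ²_R = 2156.358

σ²_R = a²·σ²_T + b²·σ²_S + 2ab·Cov[T, S] with a = 0.7, b = -5.
= 0.7²·104.2 + (-5)²·75 + 2·0.7·(-5)·(-32.9)
= 51.058 + 1875 + 230.3 = 2156.358.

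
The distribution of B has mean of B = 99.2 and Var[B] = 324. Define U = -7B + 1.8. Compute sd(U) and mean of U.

sd(U) = 126, mean of U = -692.6

U = -7B + 1.8 is linear with a = -7, b = 1.8.
sd(B) = √324 = 18.
sd(U) = |a|·sd(B) = |-7|·18 = 126.
mean of U = a·mean of B + b = (-7)·99.2 + 1.8 = -692.6.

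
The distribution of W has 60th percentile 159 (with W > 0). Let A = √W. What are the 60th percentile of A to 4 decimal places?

√W is increasing, so P_{60}(A) = g(P_{60}(W)) ≈ 12.6095.

60th percentile of A = 12.6095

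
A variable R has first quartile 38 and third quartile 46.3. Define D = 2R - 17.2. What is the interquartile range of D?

IQR(D) = 16.6

IQR of R = Q3 − Q1 = 46.3 − 38 = 8.3.
Under D = aR + b, IQR(D) = |a|·IQR(R) = |2|·8.3 = 16.6 (shifts cancel; spread scales by |a|).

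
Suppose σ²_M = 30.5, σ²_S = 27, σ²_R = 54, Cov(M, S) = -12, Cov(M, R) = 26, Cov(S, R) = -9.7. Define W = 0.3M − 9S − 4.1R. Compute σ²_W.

σ²_W = 2382.465

σ²_W = a²·σ²_M + b²·σ²_S + c²·σ²_R + 2ab·Cov(M, S) + 2ac·Cov(M, R) + 2bc·Cov(S, R), with a = 0.3, b = -9, c = -4.1.
= 2.745 + 2187 + 907.74 + 64.8 + (-63.96) + (-715.86)
= 2382.465.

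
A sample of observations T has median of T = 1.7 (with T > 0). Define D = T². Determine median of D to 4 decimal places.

median of D = 2.89

T² is monotone on this domain, so median of D = square(1.7) = 2.89.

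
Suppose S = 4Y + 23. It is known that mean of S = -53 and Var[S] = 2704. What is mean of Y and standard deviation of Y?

mean of Y = -19, standard deviation of Y = 13

From S = 4Y + 23: mean of S = a·mean of Y + b, so mean of Y = (mean of S − b)/a = (-53 − 23)/4 = -19.
standard deviation of S = √2704 = 52.
standard deviation of S = |a|·standard deviation of Y, so standard deviation of Y = 52/|4| = 13.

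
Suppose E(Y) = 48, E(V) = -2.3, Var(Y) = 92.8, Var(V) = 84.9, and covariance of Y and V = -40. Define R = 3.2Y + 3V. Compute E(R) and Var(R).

E(R) = 3.2·E(Y) + 3·E(V) = 3.2·48 + 3·(-2.3) = 146.7.
Var(R) = a²·Var(Y) + b²·Var(V) + 2ab·covariance of Y and V with a = 3.2, b = 3.
= 3.2²·92.8 + 3²·84.9 + 2·3.2·3·(-40)
= 950.272 + 764.1 + (-768) = 946.372.

E(R) = 146.7, Var(R) = 946.372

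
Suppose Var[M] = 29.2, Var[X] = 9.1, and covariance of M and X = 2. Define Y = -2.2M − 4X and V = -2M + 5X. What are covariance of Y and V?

By bilinearity, covariance of Y and V = ac·Var[M] + bd·Var[X] + (ad+bc)·covariance of M and X, with a=-2.2, b=-4, c=-2, d=5.
ac·Var[M] = (-2.2)·(-2)·29.2 = 128.48
bd·Var[X] = (-4)·5·9.1 = -182
(ad+bc)·covariance of M and X = (-3)·2 = -6
covariance of Y and V = 128.48 + (-182) + (-6) = -59.52.

covariance of Y and V = -59.52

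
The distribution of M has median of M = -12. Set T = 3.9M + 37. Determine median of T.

A linear map preserves order up to sign, so median of T = a·median of M + b = 3.9·(-12) + 37 = -9.8.

median of T = -9.8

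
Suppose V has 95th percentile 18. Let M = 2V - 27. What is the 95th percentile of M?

Since a = 2 > 0 the transformation is increasing, so the 95th percentile of M = a·(P_{95} of V) + b = 2·18 + (-27) = 9.

95th percentile of M = 9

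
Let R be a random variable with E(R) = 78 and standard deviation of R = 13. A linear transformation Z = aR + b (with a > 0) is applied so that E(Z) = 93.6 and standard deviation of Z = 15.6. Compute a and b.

a = 1.2, b = 0

standard deviation of Z = a·standard deviation of R (a > 0), so a = 15.6/13 = 1.2.
E(Z) = a·E(R) + b, so b = 93.6 − 1.2·78 = 0.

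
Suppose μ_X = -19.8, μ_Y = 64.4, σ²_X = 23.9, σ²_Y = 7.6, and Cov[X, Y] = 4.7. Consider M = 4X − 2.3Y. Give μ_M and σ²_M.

μ_M = -227.32, σ²_M = 336.124

μ_M = 4·μ_X + (-2.3)·μ_Y = 4·(-19.8) + (-2.3)·64.4 = -227.32.
σ²_M = a²·σ²_X + b²·σ²_Y + 2ab·Cov[X, Y] with a = 4, b = -2.3.
= 4²·23.9 + (-2.3)²·7.6 + 2·4·(-2.3)·4.7
= 382.4 + 40.204 + (-86.48) = 336.124.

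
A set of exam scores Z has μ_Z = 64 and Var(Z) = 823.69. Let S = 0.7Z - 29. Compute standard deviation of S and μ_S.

S = 0.7Z - 29 is linear with a = 0.7, b = -29.
standard deviation of Z = √823.69 = 28.7.
standard deviation of S = |a|·standard deviation of Z = |0.7|·28.7 = 20.09.
μ_S = a·μ_Z + b = 0.7·64 + (-29) = 15.8.

standard deviation of S = 20.09, μ_S = 15.8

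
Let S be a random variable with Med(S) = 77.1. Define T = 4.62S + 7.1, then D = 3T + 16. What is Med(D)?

Med(D) = 1105.906

Med(T) = 4.62·77.1 + 7.1 = 363.302.
Med(D) = 3·363.302 + 16 = 1105.906.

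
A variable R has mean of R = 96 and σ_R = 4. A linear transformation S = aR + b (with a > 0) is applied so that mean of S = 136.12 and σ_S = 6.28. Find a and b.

σ_S = a·σ_R (a > 0), so a = 6.28/4 = 1.57.
mean of S = a·mean of R + b, so b = 136.12 − 1.57·96 = -14.6.

a = 1.57, b = -14.6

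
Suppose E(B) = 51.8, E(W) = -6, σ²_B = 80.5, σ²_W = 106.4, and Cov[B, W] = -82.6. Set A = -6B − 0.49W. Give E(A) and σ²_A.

E(A) = (-6)·E(B) + (-0.49)·E(W) = (-6)·51.8 + (-0.49)·(-6) = -307.86.
σ²_A = a²·σ²_B + b²·σ²_W + 2ab·Cov[B, W] with a = -6, b = -0.49.
= (-6)²·80.5 + (-0.49)²·106.4 + 2·(-6)·(-0.49)·(-82.6)
= 2898 + 25.54664 + (-485.688) = 2437.85864.

E(A) = -307.86, σ²_A = 2437.85864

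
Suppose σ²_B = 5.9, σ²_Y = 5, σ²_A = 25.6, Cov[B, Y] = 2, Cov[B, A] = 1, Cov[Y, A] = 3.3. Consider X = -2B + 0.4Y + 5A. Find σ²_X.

σ²_X = 654.4

σ²_X = a²·σ²_B + b²·σ²_Y + c²·σ²_A + 2ab·Cov[B, Y] + 2ac·Cov[B, A] + 2bc·Cov[Y, A], with a = -2, b = 0.4, c = 5.
= 23.6 + 0.8 + 640 + (-3.2) + (-20) + 13.2
= 654.4.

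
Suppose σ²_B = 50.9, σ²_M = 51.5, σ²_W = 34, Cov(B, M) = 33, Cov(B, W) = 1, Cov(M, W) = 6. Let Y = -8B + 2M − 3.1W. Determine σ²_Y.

σ²_Y = a²·σ²_B + b²·σ²_M + c²·σ²_W + 2ab·Cov(B, M) + 2ac·Cov(B, W) + 2bc·Cov(M, W), with a = -8, b = 2, c = -3.1.
= 3257.6 + 206 + 326.74 + (-1056) + 49.6 + (-74.4)
= 2709.54.

σ²_Y = 2709.54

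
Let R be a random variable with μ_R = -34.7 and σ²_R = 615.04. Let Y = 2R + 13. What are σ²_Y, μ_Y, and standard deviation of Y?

σ²_Y = 2460.16, μ_Y = -56.4, standard deviation of Y = 49.6

Y = 2R + 13 is linear with a = 2, b = 13.
σ²_Y = a²·σ²_R = 2²·615.04 = 2460.16 (the additive constant 13 does not affect variance).
μ_Y = a·μ_R + b = 2·(-34.7) + 13 = -56.4.
standard deviation of R = √615.04 = 24.8.
standard deviation of Y = |a|·standard deviation of R = |2|·24.8 = 49.6.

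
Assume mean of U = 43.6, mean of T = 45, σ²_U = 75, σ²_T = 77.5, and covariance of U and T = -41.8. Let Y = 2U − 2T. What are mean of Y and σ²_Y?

mean of Y = -2.8, σ²_Y = 944.4

mean of Y = 2·mean of U + (-2)·mean of T = 2·43.6 + (-2)·45 = -2.8.
σ²_Y = a²·σ²_U + b²·σ²_T + 2ab·covariance of U and T with a = 2, b = -2.
= 2²·75 + (-2)²·77.5 + 2·2·(-2)·(-41.8)
= 300 + 310 + 334.4 = 944.4.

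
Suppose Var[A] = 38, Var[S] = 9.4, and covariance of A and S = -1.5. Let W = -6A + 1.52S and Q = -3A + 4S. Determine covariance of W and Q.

By bilinearity, covariance of W and Q = ac·Var[A] + bd·Var[S] + (ad+bc)·covariance of A and S, with a=-6, b=1.52, c=-3, d=4.
ac·Var[A] = (-6)·(-3)·38 = 684
bd·Var[S] = 1.52·4·9.4 = 57.152
(ad+bc)·covariance of A and S = (-28.56)·(-1.5) = 42.84
covariance of W and Q = 684 + 57.152 + 42.84 = 783.992.

covariance of W and Q = 783.992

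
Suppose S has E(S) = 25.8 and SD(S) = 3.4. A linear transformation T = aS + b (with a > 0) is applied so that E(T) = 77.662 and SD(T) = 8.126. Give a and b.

SD(T) = a·SD(S) (a > 0), so a = 8.126/3.4 = 2.39.
E(T) = a·E(S) + b, so b = 77.662 − 2.39·25.8 = 16.

a = 2.39, b = 16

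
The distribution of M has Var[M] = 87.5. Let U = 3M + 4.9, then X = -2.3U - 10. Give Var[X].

Var[X] = 4165.875

Var[U] = 3²·87.5 = 787.5.
Var[X] = (-2.3)²·787.5 = 4165.875.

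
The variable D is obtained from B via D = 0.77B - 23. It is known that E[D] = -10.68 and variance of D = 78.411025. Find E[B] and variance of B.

From D = 0.77B - 23: E[D] = a·E[B] + b, so E[B] = (E[D] − b)/a = (-10.68 − (-23))/0.77 = 16.
variance of D = a²·variance of B, so variance of B = 78.411025/0.77² = 132.25.

E[B] = 16, variance of B = 132.25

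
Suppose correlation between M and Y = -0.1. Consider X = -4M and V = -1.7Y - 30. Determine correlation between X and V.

Linear rescalings preserve correlation up to sign; here the slopes -4 and -1.7 have the same sign, so correlation between X and V = correlation between M and Y = -0.1.

correlation between X and V = -0.1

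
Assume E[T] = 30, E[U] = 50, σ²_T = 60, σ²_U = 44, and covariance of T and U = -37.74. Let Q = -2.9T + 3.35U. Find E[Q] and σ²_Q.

E[Q] = 80.5, σ²_Q = 1731.6782

E[Q] = (-2.9)·E[T] + 3.35·E[U] = (-2.9)·30 + 3.35·50 = 80.5.
σ²_Q = a²·σ²_T + b²·σ²_U + 2ab·covariance of T and U with a = -2.9, b = 3.35.
= (-2.9)²·60 + 3.35²·44 + 2·(-2.9)·3.35·(-37.74)
= 504.6 + 493.79 + 733.2882 = 1731.6782.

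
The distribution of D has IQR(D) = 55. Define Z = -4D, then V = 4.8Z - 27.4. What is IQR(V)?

IQR(V) = 1056

IQR(Z) = |-4|·55 = 220.
IQR(V) = |4.8|·220 = 1056.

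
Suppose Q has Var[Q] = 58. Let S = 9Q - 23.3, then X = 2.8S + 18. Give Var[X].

Var[X] = 36832.32

Var[S] = 9²·58 = 4698.
Var[X] = 2.8²·4698 = 36832.32.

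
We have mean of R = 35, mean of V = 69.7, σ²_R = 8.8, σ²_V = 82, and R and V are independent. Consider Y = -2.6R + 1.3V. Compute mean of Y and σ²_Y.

mean of Y = (-2.6)·mean of R + 1.3·mean of V = (-2.6)·35 + 1.3·69.7 = -0.39.
σ²_Y = a²·σ²_R + b²·σ²_V + 2ab·covariance of R and V with a = -2.6, b = 1.3.
Independence gives covariance of R and V = 0.
= (-2.6)²·8.8 + 1.3²·82 + 2·(-2.6)·1.3·0
= 59.488 + 138.58 + 0 = 198.068.

mean of Y = -0.39, σ²_Y = 198.068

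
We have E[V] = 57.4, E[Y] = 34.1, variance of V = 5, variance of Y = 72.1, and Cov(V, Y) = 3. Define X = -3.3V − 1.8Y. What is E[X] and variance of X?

E[X] = -250.8, variance of X = 323.694

E[X] = (-3.3)·E[V] + (-1.8)·E[Y] = (-3.3)·57.4 + (-1.8)·34.1 = -250.8.
variance of X = a²·variance of V + b²·variance of Y + 2ab·Cov(V, Y) with a = -3.3, b = -1.8.
= (-3.3)²·5 + (-1.8)²·72.1 + 2·(-3.3)·(-1.8)·3
= 54.45 + 233.604 + 35.64 = 323.694.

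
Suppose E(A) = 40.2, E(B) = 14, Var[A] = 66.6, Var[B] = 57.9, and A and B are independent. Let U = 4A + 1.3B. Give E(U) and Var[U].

E(U) = 4·E(A) + 1.3·E(B) = 4·40.2 + 1.3·14 = 179.
Var[U] = a²·Var[A] + b²·Var[B] + 2ab·Cov(A, B) with a = 4, b = 1.3.
Independence gives Cov(A, B) = 0.
= 4²·66.6 + 1.3²·57.9 + 2·4·1.3·0
= 1065.6 + 97.851 + 0 = 1163.451.

E(U) = 179, Var[U] = 1163.451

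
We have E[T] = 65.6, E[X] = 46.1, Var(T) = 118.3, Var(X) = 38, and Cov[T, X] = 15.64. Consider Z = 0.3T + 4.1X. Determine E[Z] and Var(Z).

E[Z] = 0.3·E[T] + 4.1·E[X] = 0.3·65.6 + 4.1·46.1 = 208.69.
Var(Z) = a²·Var(T) + b²·Var(X) + 2ab·Cov[T, X] with a = 0.3, b = 4.1.
= 0.3²·118.3 + 4.1²·38 + 2·0.3·4.1·15.64
= 10.647 + 638.78 + 38.4744 = 687.9014.

E[Z] = 208.69, Var(Z) = 687.9014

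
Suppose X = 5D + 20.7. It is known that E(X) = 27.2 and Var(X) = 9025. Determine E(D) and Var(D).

From X = 5D + 20.7: E(X) = a·E(D) + b, so E(D) = (E(X) − b)/a = (27.2 − 20.7)/5 = 1.3.
Var(X) = a²·Var(D), so Var(D) = 9025/5² = 361.

E(D) = 1.3, Var(D) = 361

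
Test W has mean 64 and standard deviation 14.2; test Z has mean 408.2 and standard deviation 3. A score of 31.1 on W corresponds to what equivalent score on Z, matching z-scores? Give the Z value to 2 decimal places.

z = (31.1 − 64)/14.2 ≈ -2.3169.
Z = 408.2 + z·3 = 408.2 + (31.1 − 64)·3/14.2 ≈ 401.25.

Z = 401.25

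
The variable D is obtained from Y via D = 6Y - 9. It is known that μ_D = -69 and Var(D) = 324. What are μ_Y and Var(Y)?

From D = 6Y - 9: μ_D = a·μ_Y + b, so μ_Y = (μ_D − b)/a = (-69 − (-9))/6 = -10.
Var(D) = a²·Var(Y), so Var(Y) = 324/6² = 9.

μ_Y = -10, Var(Y) = 9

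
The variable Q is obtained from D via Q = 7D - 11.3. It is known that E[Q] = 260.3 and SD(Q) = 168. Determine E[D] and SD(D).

From Q = 7D - 11.3: E[Q] = a·E[D] + b, so E[D] = (E[Q] − b)/a = (260.3 − (-11.3))/7 = 38.8.
SD(Q) = |a|·SD(D), so SD(D) = 168/|7| = 24.

E[D] = 38.8, SD(D) = 24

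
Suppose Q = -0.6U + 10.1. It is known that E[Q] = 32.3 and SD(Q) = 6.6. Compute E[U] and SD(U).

E[U] = -37, SD(U) = 11

From Q = -0.6U + 10.1: E[Q] = a·E[U] + b, so E[U] = (E[Q] − b)/a = (32.3 − 10.1)/(-0.6) = -37.
SD(Q) = |a|·SD(U), so SD(U) = 6.6/|-0.6| = 11.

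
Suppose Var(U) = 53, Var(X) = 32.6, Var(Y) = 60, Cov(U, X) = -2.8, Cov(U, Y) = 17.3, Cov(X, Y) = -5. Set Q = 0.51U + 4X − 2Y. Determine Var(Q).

Var(Q) = a²·Var(U) + b²·Var(X) + c²·Var(Y) + 2ab·Cov(U, X) + 2ac·Cov(U, Y) + 2bc·Cov(X, Y), with a = 0.51, b = 4, c = -2.
= 13.7853 + 521.6 + 240 + (-11.424) + (-35.292) + 80
= 808.6693.

Var(Q) = 808.6693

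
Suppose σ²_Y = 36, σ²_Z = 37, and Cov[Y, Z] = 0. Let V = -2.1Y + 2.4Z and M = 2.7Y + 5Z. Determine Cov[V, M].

Cov[V, M] = 239.88

By bilinearity, Cov[V, M] = ac·σ²_Y + bd·σ²_Z + (ad+bc)·Cov[Y, Z], with a=-2.1, b=2.4, c=2.7, d=5.
ac·σ²_Y = (-2.1)·2.7·36 = -204.12
bd·σ²_Z = 2.4·5·37 = 444
(ad+bc)·Cov[Y, Z] = (-4.02)·0 = 0
Cov[V, M] = -204.12 + 444 + 0 = 239.88.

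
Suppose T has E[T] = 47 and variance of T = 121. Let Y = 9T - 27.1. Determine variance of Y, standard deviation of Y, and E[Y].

Y = 9T - 27.1 is linear with a = 9, b = -27.1.
variance of Y = a²·variance of T = 9²·121 = 9801 (the additive constant -27.1 does not affect variance).
standard deviation of T = √121 = 11.
standard deviation of Y = |a|·standard deviation of T = |9|·11 = 99.
E[Y] = a·E[T] + b = 9·47 + (-27.1) = 395.9.

variance of Y = 9801, standard deviation of Y = 99, E[Y] = 395.9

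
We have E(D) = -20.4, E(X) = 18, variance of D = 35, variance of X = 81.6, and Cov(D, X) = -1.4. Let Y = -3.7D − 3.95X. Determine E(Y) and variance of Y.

E(Y) = 4.38, variance of Y = 1711.392

E(Y) = (-3.7)·E(D) + (-3.95)·E(X) = (-3.7)·(-20.4) + (-3.95)·18 = 4.38.
variance of Y = a²·variance of D + b²·variance of X + 2ab·Cov(D, X) with a = -3.7, b = -3.95.
= (-3.7)²·35 + (-3.95)²·81.6 + 2·(-3.7)·(-3.95)·(-1.4)
= 479.15 + 1273.164 + (-40.922) = 1711.392.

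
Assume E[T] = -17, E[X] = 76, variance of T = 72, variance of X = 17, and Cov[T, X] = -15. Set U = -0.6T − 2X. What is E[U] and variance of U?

E[U] = (-0.6)·E[T] + (-2)·E[X] = (-0.6)·(-17) + (-2)·76 = -141.8.
variance of U = a²·variance of T + b²·variance of X + 2ab·Cov[T, X] with a = -0.6, b = -2.
= (-0.6)²·72 + (-2)²·17 + 2·(-0.6)·(-2)·(-15)
= 25.92 + 68 + (-36) = 57.92.

E[U] = -141.8, variance of U = 57.92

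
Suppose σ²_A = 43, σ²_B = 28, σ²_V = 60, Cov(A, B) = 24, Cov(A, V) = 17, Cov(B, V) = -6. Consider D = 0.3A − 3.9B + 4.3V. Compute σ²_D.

σ²_D = a²·σ²_A + b²·σ²_B + c²·σ²_V + 2ab·Cov(A, B) + 2ac·Cov(A, V) + 2bc·Cov(B, V), with a = 0.3, b = -3.9, c = 4.3.
= 3.87 + 425.88 + 1109.4 + (-56.16) + 43.86 + 201.24
= 1728.09.

σ²_D = 1728.09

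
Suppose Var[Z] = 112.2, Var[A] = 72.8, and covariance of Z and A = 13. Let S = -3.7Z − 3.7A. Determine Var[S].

Var[S] = a²·Var[Z] + b²·Var[A] + 2ab·covariance of Z and A with a = -3.7, b = -3.7.
= (-3.7)²·112.2 + (-3.7)²·72.8 + 2·(-3.7)·(-3.7)·13
= 1536.018 + 996.632 + 355.94 = 2888.59.

Var[S] = 2888.59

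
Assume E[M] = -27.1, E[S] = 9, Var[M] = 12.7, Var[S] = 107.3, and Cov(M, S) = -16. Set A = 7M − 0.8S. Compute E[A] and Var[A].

E[A] = 7·E[M] + (-0.8)·E[S] = 7·(-27.1) + (-0.8)·9 = -196.9.
Var[A] = a²·Var[M] + b²·Var[S] + 2ab·Cov(M, S) with a = 7, b = -0.8.
= 7²·12.7 + (-0.8)²·107.3 + 2·7·(-0.8)·(-16)
= 622.3 + 68.672 + 179.2 = 870.172.

E[A] = -196.9, Var[A] = 870.172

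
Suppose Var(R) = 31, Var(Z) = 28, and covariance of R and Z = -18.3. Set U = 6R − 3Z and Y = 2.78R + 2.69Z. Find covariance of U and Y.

covariance of U and Y = 148.38

By bilinearity, covariance of U and Y = ac·Var(R) + bd·Var(Z) + (ad+bc)·covariance of R and Z, with a=6, b=-3, c=2.78, d=2.69.
ac·Var(R) = 6·2.78·31 = 517.08
bd·Var(Z) = (-3)·2.69·28 = -225.96
(ad+bc)·covariance of R and Z = (7.8)·(-18.3) = -142.74
covariance of U and Y = 517.08 + (-225.96) + (-142.74) = 148.38.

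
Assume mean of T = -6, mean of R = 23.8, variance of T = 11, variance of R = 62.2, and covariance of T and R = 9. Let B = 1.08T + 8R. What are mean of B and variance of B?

mean of B = 1.08·mean of T + 8·mean of R = 1.08·(-6) + 8·23.8 = 183.92.
variance of B = a²·variance of T + b²·variance of R + 2ab·covariance of T and R with a = 1.08, b = 8.
= 1.08²·11 + 8²·62.2 + 2·1.08·8·9
= 12.8304 + 3980.8 + 155.52 = 4149.1504.

mean of B = 183.92, variance of B = 4149.1504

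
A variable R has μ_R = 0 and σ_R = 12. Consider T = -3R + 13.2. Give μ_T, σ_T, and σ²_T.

μ_T = 13.2, σ_T = 36, σ²_T = 1296

T = -3R + 13.2 is linear with a = -3, b = 13.2.
μ_T = a·μ_R + b = (-3)·0 + 13.2 = 13.2.
σ_T = |a|·σ_R = |-3|·12 = 36.
σ²_R = 12² = 144.
σ²_T = a²·σ²_R = (-3)²·144 = 1296 (the additive constant 13.2 does not affect variance).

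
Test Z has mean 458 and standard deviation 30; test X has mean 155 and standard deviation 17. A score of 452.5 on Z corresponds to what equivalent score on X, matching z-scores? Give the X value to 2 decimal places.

z = (452.5 − 458)/30 ≈ -0.1833.
X = 155 + z·17 = 155 + (452.5 − 458)·17/30 ≈ 151.88.

X = 151.88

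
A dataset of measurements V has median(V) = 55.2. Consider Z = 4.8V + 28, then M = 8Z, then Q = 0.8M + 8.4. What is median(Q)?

median(Z) = 4.8·55.2 + 28 = 292.96.
median(M) = 8·292.96 = 2343.68.
median(Q) = 0.8·2343.68 + 8.4 = 1883.344.

median(Q) = 1883.344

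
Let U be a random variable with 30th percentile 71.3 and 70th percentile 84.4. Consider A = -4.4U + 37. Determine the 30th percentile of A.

Since a = -4.4 < 0 the transformation is decreasing, reversing order: the 30th percentile of A corresponds to the 70th percentile of U.
So P_{30}(A) = a·P_{70}(U) + b = (-4.4)·84.4 + 37 = -334.36.

30th percentile of A = -334.36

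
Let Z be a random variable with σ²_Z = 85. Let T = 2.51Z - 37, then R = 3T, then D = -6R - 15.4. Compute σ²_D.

σ²_D = 173504.754

σ²_T = 2.51²·85 = 535.5085.
σ²_R = 3²·535.5085 = 4819.5765.
σ²_D = (-6)²·4819.5765 = 173504.754.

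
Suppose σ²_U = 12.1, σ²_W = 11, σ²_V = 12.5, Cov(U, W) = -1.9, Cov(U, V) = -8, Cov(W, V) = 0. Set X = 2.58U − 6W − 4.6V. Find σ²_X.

σ²_X = 989.75444

σ²_X = a²·σ²_U + b²·σ²_W + c²·σ²_V + 2ab·Cov(U, W) + 2ac·Cov(U, V) + 2bc·Cov(W, V), with a = 2.58, b = -6, c = -4.6.
= 80.54244 + 396 + 264.5 + 58.824 + 189.888 + 0
= 989.75444.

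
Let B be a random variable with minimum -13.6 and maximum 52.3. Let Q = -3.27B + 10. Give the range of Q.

Range of B = 52.3 − (-13.6) = 65.9.
Range(Q) = |a|·Range(B) = |-3.27|·65.9 = 215.493.

Range(Q) = 215.493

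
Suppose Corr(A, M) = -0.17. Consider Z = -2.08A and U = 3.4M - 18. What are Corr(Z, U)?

Linear rescalings preserve |correlation|; the slopes -2.08 and 3.4 have opposite signs, so the correlation flips sign: Corr(Z, U) = −Corr(A, M) = 0.17.

Corr(Z, U) = 0.17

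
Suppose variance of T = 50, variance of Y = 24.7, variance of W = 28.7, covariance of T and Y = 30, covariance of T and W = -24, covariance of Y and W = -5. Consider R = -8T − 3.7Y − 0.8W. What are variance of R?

variance of R = 4995.711

variance of R = a²·variance of T + b²·variance of Y + c²·variance of W + 2ab·covariance of T and Y + 2ac·covariance of T and W + 2bc·covariance of Y and W, with a = -8, b = -3.7, c = -0.8.
= 3200 + 338.143 + 18.368 + 1776 + (-307.2) + (-29.6)
= 4995.711.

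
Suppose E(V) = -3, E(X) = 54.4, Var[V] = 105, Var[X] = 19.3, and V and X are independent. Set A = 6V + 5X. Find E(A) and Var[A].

E(A) = 6·E(V) + 5·E(X) = 6·(-3) + 5·54.4 = 254.
Var[A] = a²·Var[V] + b²·Var[X] + 2ab·Cov[V, X] with a = 6, b = 5.
Independence gives Cov[V, X] = 0.
= 6²·105 + 5²·19.3 + 2·6·5·0
= 3780 + 482.5 + 0 = 4262.5.

E(A) = 254, Var[A] = 4262.5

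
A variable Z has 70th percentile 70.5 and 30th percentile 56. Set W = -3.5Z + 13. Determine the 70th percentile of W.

70th percentile of W = -183

Since a = -3.5 < 0 the transformation is decreasing, reversing order: the 70th percentile of W corresponds to the 30th percentile of Z.
So P_{70}(W) = a·P_{30}(Z) + b = (-3.5)·56 + 13 = -183.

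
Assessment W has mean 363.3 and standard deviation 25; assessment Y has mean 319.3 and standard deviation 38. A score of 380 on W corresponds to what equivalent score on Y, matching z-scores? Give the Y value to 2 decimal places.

Y = 344.68

z = (380 − 363.3)/25 = 0.668.
Y = 319.3 + z·38 = 319.3 + (380 − 363.3)·38/25 ≈ 344.68.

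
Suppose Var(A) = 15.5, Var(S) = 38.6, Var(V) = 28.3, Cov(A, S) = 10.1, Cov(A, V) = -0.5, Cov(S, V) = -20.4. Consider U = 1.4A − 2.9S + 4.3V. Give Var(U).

Var(U) = a²·Var(A) + b²·Var(S) + c²·Var(V) + 2ab·Cov(A, S) + 2ac·Cov(A, V) + 2bc·Cov(S, V), with a = 1.4, b = -2.9, c = 4.3.
= 30.38 + 324.626 + 523.267 + (-82.012) + (-6.02) + 508.776
= 1299.017.

Var(U) = 1299.017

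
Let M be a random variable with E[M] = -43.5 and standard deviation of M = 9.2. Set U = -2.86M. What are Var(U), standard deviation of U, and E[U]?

U = -2.86M is linear with a = -2.86, b = 0.
Var(M) = 9.2² = 84.64.
Var(U) = a²·Var(M) = (-2.86)²·84.64 = 692.321344.
standard deviation of U = |a|·standard deviation of M = |-2.86|·9.2 = 26.312.
E[U] = a·E[M] + b = (-2.86)·(-43.5) = 124.41.

Var(U) = 692.321344, standard deviation of U = 26.312, E[U] = 124.41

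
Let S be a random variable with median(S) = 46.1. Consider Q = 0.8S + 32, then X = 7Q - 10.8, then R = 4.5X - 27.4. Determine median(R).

median(R) = 2093.72

median(Q) = 0.8·46.1 + 32 = 68.88.
median(X) = 7·68.88 + (-10.8) = 471.36.
median(R) = 4.5·471.36 + (-27.4) = 2093.72.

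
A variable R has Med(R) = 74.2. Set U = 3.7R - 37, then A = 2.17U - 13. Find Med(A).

Med(A) = 502.4618

Med(U) = 3.7·74.2 + (-37) = 237.54.
Med(A) = 2.17·237.54 + (-13) = 502.4618.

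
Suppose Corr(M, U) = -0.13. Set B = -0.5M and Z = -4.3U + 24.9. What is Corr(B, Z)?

Corr(B, Z) = -0.13

Linear rescalings preserve correlation up to sign; here the slopes -0.5 and -4.3 have the same sign, so Corr(B, Z) = Corr(M, U) = -0.13.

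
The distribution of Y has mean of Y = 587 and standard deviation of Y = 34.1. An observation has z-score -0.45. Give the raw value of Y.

Y = 571.655

Y = mean of Y + z·standard deviation of Y = 587 + (-0.45)·34.1 = 571.655.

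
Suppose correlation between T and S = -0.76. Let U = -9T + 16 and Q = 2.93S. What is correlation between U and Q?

Linear rescalings preserve |correlation|; the slopes -9 and 2.93 have opposite signs, so the correlation flips sign: correlation between U and Q = −correlation between T and S = 0.76.

correlation between U and Q = 0.76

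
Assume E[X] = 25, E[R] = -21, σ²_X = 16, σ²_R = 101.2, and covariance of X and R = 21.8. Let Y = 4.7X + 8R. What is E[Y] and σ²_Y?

E[Y] = -50.5, σ²_Y = 8469.6

E[Y] = 4.7·E[X] + 8·E[R] = 4.7·25 + 8·(-21) = -50.5.
σ²_Y = a²·σ²_X + b²·σ²_R + 2ab·covariance of X and R with a = 4.7, b = 8.
= 4.7²·16 + 8²·101.2 + 2·4.7·8·21.8
= 353.44 + 6476.8 + 1639.36 = 8469.6.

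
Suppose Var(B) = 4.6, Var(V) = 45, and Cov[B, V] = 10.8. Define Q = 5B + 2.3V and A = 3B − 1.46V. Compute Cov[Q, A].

By bilinearity, Cov[Q, A] = ac·Var(B) + bd·Var(V) + (ad+bc)·Cov[B, V], with a=5, b=2.3, c=3, d=-1.46.
ac·Var(B) = 5·3·4.6 = 69
bd·Var(V) = 2.3·(-1.46)·45 = -151.11
(ad+bc)·Cov[B, V] = (-0.4)·10.8 = -4.32
Cov[Q, A] = 69 + (-151.11) + (-4.32) = -86.43.

Cov[Q, A] = -86.43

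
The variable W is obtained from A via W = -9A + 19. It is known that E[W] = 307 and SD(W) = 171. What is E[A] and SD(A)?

From W = -9A + 19: E[W] = a·E[A] + b, so E[A] = (E[W] − b)/a = (307 − 19)/(-9) = -32.
SD(W) = |a|·SD(A), so SD(A) = 171/|-9| = 19.

E[A] = -32, SD(A) = 19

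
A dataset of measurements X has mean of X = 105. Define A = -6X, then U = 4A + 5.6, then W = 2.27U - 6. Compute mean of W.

mean of A = (-6)·105 = -630.
mean of U = 4·(-630) + 5.6 = -2514.4.
mean of W = 2.27·(-2514.4) + (-6) = -5713.688.

mean of W = -5713.688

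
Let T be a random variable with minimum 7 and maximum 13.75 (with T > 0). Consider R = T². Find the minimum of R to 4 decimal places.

T² is increasing on this domain, so min(R) comes from min(T) = 7: min(R) = square(7) = 49.

min(R) = 49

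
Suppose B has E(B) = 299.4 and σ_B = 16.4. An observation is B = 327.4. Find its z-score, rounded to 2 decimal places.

z = (B − E(B)) / σ_B = (327.4 − 299.4) / 16.4 ≈ 1.71.

z = 1.71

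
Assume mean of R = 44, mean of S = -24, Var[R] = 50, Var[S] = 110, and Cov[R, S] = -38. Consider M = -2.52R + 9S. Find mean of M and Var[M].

mean of M = (-2.52)·mean of R + 9·mean of S = (-2.52)·44 + 9·(-24) = -326.88.
Var[M] = a²·Var[R] + b²·Var[S] + 2ab·Cov[R, S] with a = -2.52, b = 9.
= (-2.52)²·50 + 9²·110 + 2·(-2.52)·9·(-38)
= 317.52 + 8910 + 1723.68 = 10951.2.

mean of M = -326.88, Var[M] = 10951.2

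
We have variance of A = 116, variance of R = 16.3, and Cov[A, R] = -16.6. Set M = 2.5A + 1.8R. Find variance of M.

variance of M = a²·variance of A + b²·variance of R + 2ab·Cov[A, R] with a = 2.5, b = 1.8.
= 2.5²·116 + 1.8²·16.3 + 2·2.5·1.8·(-16.6)
= 725 + 52.812 + (-149.4) = 628.412.

variance of M = 628.412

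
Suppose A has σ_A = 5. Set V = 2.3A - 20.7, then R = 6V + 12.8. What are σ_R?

σ_V = |2.3|·5 = 11.5.
σ_R = |6|·11.5 = 69.

σ_R = 69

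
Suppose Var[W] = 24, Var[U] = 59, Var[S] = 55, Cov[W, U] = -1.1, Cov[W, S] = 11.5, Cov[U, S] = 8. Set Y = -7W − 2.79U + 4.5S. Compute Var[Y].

Var[Y] = 1780.6659

Var[Y] = a²·Var[W] + b²·Var[U] + c²·Var[S] + 2ab·Cov[W, U] + 2ac·Cov[W, S] + 2bc·Cov[U, S], with a = -7, b = -2.79, c = 4.5.
= 1176 + 459.2619 + 1113.75 + (-42.966) + (-724.5) + (-200.88)
= 1780.6659.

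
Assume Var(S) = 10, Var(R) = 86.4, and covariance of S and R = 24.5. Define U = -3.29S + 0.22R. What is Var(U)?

Var(U) = a²·Var(S) + b²·Var(R) + 2ab·covariance of S and R with a = -3.29, b = 0.22.
= (-3.29)²·10 + 0.22²·86.4 + 2·(-3.29)·0.22·24.5
= 108.241 + 4.18176 + (-35.4662) = 76.95656.

Var(U) = 76.95656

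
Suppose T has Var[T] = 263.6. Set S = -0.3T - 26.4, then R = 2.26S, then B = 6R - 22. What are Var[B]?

Var[S] = (-0.3)²·263.6 = 23.724.
Var[R] = 2.26²·23.724 = 121.1727024.
Var[B] = 6²·121.1727024 = 4362.2172864.

Var[B] = 4362.2172864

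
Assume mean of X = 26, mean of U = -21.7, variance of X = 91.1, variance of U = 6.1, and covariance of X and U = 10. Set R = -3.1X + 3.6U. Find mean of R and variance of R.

mean of R = -158.72, variance of R = 731.327

mean of R = (-3.1)·mean of X + 3.6·mean of U = (-3.1)·26 + 3.6·(-21.7) = -158.72.
variance of R = a²·variance of X + b²·variance of U + 2ab·covariance of X and U with a = -3.1, b = 3.6.
= (-3.1)²·91.1 + 3.6²·6.1 + 2·(-3.1)·3.6·10
= 875.471 + 79.056 + (-223.2) = 731.327.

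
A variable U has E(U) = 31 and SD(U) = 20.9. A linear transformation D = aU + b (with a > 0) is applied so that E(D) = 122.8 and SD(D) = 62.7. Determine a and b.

a = 3, b = 29.8

SD(D) = a·SD(U) (a > 0), so a = 62.7/20.9 = 3.
E(D) = a·E(U) + b, so b = 122.8 − 3·31 = 29.8.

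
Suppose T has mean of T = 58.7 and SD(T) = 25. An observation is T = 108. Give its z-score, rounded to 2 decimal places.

z = 1.97

z = (T − mean of T) / SD(T) = (108 − 58.7) / 25 ≈ 1.97.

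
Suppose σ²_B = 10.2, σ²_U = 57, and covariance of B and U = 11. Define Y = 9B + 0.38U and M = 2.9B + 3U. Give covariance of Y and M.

covariance of Y and M = 640.322

By bilinearity, covariance of Y and M = ac·σ²_B + bd·σ²_U + (ad+bc)·covariance of B and U, with a=9, b=0.38, c=2.9, d=3.
ac·σ²_B = 9·2.9·10.2 = 266.22
bd·σ²_U = 0.38·3·57 = 64.98
(ad+bc)·covariance of B and U = (28.102)·11 = 309.122
covariance of Y and M = 266.22 + 64.98 + 309.122 = 640.322.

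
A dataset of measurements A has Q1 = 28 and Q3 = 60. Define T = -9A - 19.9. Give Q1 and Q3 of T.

a = -9 < 0 reverses order: Q1(T) comes from Q3(A), Q3(T) from Q1(A).
Q1(T) = (-9)·60 + (-19.9) = -559.9; Q3(T) = (-9)·28 + (-19.9) = -271.9.

Q1(T) = -559.9, Q3(T) = -271.9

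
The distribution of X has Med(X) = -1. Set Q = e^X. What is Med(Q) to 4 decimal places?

Med(Q) = 0.3679

e^X is monotone on this domain, so Med(Q) = exp(-1) ≈ 0.3679.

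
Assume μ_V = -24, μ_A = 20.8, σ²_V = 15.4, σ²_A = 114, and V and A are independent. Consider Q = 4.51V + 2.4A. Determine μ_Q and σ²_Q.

μ_Q = 4.51·μ_V + 2.4·μ_A = 4.51·(-24) + 2.4·20.8 = -58.32.
σ²_Q = a²·σ²_V + b²·σ²_A + 2ab·covariance of V and A with a = 4.51, b = 2.4.
Independence gives covariance of V and A = 0.
= 4.51²·15.4 + 2.4²·114 + 2·4.51·2.4·0
= 313.23754 + 656.64 + 0 = 969.87754.

μ_Q = -58.32, σ²_Q = 969.87754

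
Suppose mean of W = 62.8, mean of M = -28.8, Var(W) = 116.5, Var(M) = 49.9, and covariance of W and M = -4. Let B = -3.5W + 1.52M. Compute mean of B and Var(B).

mean of B = -263.576, Var(B) = 1584.97396

mean of B = (-3.5)·mean of W + 1.52·mean of M = (-3.5)·62.8 + 1.52·(-28.8) = -263.576.
Var(B) = a²·Var(W) + b²·Var(M) + 2ab·covariance of W and M with a = -3.5, b = 1.52.
= (-3.5)²·116.5 + 1.52²·49.9 + 2·(-3.5)·1.52·(-4)
= 1427.125 + 115.28896 + 42.56 = 1584.97396.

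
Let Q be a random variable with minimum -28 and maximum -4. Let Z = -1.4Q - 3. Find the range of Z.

Range(Z) = 33.6

Range of Q = -4 − (-28) = 24.
Range(Z) = |a|·Range(Q) = |-1.4|·24 = 33.6.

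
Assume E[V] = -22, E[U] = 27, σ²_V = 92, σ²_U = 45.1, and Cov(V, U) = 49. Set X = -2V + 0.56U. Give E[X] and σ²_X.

E[X] = (-2)·E[V] + 0.56·E[U] = (-2)·(-22) + 0.56·27 = 59.12.
σ²_X = a²·σ²_V + b²·σ²_U + 2ab·Cov(V, U) with a = -2, b = 0.56.
= (-2)²·92 + 0.56²·45.1 + 2·(-2)·0.56·49
= 368 + 14.14336 + (-109.76) = 272.38336.

E[X] = 59.12, σ²_X = 272.38336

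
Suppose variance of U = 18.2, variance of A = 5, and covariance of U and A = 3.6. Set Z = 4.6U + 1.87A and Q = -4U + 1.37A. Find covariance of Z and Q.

covariance of Z and Q = -326.3113

By bilinearity, covariance of Z and Q = ac·variance of U + bd·variance of A + (ad+bc)·covariance of U and A, with a=4.6, b=1.87, c=-4, d=1.37.
ac·variance of U = 4.6·(-4)·18.2 = -334.88
bd·variance of A = 1.87·1.37·5 = 12.8095
(ad+bc)·covariance of U and A = (-1.178)·3.6 = -4.2408
covariance of Z and Q = -334.88 + 12.8095 + (-4.2408) = -326.3113.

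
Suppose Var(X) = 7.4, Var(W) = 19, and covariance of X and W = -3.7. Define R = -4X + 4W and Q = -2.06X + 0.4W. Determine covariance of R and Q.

By bilinearity, covariance of R and Q = ac·Var(X) + bd·Var(W) + (ad+bc)·covariance of X and W, with a=-4, b=4, c=-2.06, d=0.4.
ac·Var(X) = (-4)·(-2.06)·7.4 = 60.976
bd·Var(W) = 4·0.4·19 = 30.4
(ad+bc)·covariance of X and W = (-9.84)·(-3.7) = 36.408
covariance of R and Q = 60.976 + 30.4 + 36.408 = 127.784.

covariance of R and Q = 127.784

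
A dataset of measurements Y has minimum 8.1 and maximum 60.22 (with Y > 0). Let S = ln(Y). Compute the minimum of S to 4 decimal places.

min(S) = 2.0919

ln(Y) is increasing on this domain, so min(S) comes from min(Y) = 8.1: min(S) = ln(8.1) ≈ 2.0919.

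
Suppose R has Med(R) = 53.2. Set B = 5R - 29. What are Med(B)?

A linear map preserves order up to sign, so Med(B) = a·Med(R) + b = 5·53.2 + (-29) = 237.

Med(B) = 237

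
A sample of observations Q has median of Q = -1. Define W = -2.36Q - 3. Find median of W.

A linear map preserves order up to sign, so median of W = a·median of Q + b = (-2.36)·(-1) + (-3) = -0.64.

median of W = -0.64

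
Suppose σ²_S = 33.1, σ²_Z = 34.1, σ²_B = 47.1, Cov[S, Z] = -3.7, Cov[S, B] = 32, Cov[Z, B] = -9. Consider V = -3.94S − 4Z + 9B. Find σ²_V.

σ²_V = a²·σ²_S + b²·σ²_Z + c²·σ²_B + 2ab·Cov[S, Z] + 2ac·Cov[S, B] + 2bc·Cov[Z, B], with a = -3.94, b = -4, c = 9.
= 513.83116 + 545.6 + 3815.1 + (-116.624) + (-2269.44) + 648
= 3136.46716.

σ²_V = 3136.46716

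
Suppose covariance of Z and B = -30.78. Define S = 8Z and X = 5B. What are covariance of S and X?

covariance of S and X = a·c·covariance of Z and B = 8·5·(-30.78) = -1231.2. Additive constants drop out.

covariance of S and X = -1231.2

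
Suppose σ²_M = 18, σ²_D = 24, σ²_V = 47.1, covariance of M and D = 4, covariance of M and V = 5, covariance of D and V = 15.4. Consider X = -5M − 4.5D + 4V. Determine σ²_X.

σ²_X = 1115.2

σ²_X = a²·σ²_M + b²·σ²_D + c²·σ²_V + 2ab·covariance of M and D + 2ac·covariance of M and V + 2bc·covariance of D and V, with a = -5, b = -4.5, c = 4.
= 450 + 486 + 753.6 + 180 + (-200) + (-554.4)
= 1115.2.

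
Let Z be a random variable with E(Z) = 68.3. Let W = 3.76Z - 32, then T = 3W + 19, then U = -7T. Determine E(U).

E(W) = 3.76·68.3 + (-32) = 224.808.
E(T) = 3·224.808 + 19 = 693.424.
E(U) = (-7)·693.424 = -4853.968.

E(U) = -4853.968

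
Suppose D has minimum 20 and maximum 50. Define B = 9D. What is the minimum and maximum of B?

a = 9 > 0, so min(B) = a·min(D)+b = 9·20 = 180 and max(B) = 9·50 = 450.

min(B) = 180, max(B) = 450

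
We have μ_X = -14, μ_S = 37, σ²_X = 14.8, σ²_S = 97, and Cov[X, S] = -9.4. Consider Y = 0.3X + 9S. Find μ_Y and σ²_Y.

μ_Y = 0.3·μ_X + 9·μ_S = 0.3·(-14) + 9·37 = 328.8.
σ²_Y = a²·σ²_X + b²·σ²_S + 2ab·Cov[X, S] with a = 0.3, b = 9.
= 0.3²·14.8 + 9²·97 + 2·0.3·9·(-9.4)
= 1.332 + 7857 + (-50.76) = 7807.572.

μ_Y = 328.8, σ²_Y = 7807.572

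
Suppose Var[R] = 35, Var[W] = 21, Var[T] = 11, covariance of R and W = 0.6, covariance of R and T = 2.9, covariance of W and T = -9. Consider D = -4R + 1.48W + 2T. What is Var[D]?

Var[D] = 543.2144

Var[D] = a²·Var[R] + b²·Var[W] + c²·Var[T] + 2ab·covariance of R and W + 2ac·covariance of R and T + 2bc·covariance of W and T, with a = -4, b = 1.48, c = 2.
= 560 + 45.9984 + 44 + (-7.104) + (-46.4) + (-53.28)
= 543.2144.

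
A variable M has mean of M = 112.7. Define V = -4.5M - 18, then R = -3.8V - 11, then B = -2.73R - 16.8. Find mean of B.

mean of B = -5434.6761

mean of V = (-4.5)·112.7 + (-18) = -525.15.
mean of R = (-3.8)·(-525.15) + (-11) = 1984.57.
mean of B = (-2.73)·1984.57 + (-16.8) = -5434.6761.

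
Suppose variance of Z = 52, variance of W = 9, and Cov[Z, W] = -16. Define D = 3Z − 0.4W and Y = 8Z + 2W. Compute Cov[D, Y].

By bilinearity, Cov[D, Y] = ac·variance of Z + bd·variance of W + (ad+bc)·Cov[Z, W], with a=3, b=-0.4, c=8, d=2.
ac·variance of Z = 3·8·52 = 1248
bd·variance of W = (-0.4)·2·9 = -7.2
(ad+bc)·Cov[Z, W] = (2.8)·(-16) = -44.8
Cov[D, Y] = 1248 + (-7.2) + (-44.8) = 1196.

Cov[D, Y] = 1196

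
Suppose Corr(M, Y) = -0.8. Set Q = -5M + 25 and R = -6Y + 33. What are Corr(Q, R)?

Linear rescalings preserve correlation up to sign; here the slopes -5 and -6 have the same sign, so Corr(Q, R) = Corr(M, Y) = -0.8.

Corr(Q, R) = -0.8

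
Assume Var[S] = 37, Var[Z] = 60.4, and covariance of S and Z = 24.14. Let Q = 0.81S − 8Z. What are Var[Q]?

Var[Q] = 3577.0213

Var[Q] = a²·Var[S] + b²·Var[Z] + 2ab·covariance of S and Z with a = 0.81, b = -8.
= 0.81²·37 + (-8)²·60.4 + 2·0.81·(-8)·24.14
= 24.2757 + 3865.6 + (-312.8544) = 3577.0213.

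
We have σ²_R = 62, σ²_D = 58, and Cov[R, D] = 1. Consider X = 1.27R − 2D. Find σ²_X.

σ²_X = 326.9198

σ²_X = a²·σ²_R + b²·σ²_D + 2ab·Cov[R, D] with a = 1.27, b = -2.
= 1.27²·62 + (-2)²·58 + 2·1.27·(-2)·1
= 99.9998 + 232 + (-5.08) = 326.9198.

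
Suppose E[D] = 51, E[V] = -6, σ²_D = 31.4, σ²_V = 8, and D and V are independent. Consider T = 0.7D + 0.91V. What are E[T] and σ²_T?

E[T] = 30.24, σ²_T = 22.0108

E[T] = 0.7·E[D] + 0.91·E[V] = 0.7·51 + 0.91·(-6) = 30.24.
σ²_T = a²·σ²_D + b²·σ²_V + 2ab·covariance of D and V with a = 0.7, b = 0.91.
Independence gives covariance of D and V = 0.
= 0.7²·31.4 + 0.91²·8 + 2·0.7·0.91·0
= 15.386 + 6.6248 + 0 = 22.0108.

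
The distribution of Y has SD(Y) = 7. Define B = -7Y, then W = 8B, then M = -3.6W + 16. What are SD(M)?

SD(M) = 1411.2

SD(B) = |-7|·7 = 49.
SD(W) = |8|·49 = 392.
SD(M) = |-3.6|·392 = 1411.2.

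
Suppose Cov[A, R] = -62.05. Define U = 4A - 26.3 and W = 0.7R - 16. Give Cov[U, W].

Cov[U, W] = -173.74

Cov[U, W] = a·c·Cov[A, R] = 4·0.7·(-62.05) = -173.74. Additive constants drop out.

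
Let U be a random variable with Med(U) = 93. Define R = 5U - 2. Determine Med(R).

A linear map preserves order up to sign, so Med(R) = a·Med(U) + b = 5·93 + (-2) = 463.

Med(R) = 463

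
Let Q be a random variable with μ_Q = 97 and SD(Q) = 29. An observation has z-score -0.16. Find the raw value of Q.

Q = 92.36

Q = μ_Q + z·SD(Q) = 97 + (-0.16)·29 = 92.36.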